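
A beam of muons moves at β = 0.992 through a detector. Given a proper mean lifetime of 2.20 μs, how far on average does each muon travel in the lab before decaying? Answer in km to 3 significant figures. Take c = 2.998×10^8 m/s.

γ = 1/√(1 − 0.992²) = 7.9216
Dilated lifetime: Δt = γτ₀ = 7.9216 × 2.20 μs = 17.427 μs
d = vΔt = 0.992c × 17.427 μs = 2.9740×10^8 m/s × 1.7427×10^-5 s = 5.18 km

d ≈ 5.18 km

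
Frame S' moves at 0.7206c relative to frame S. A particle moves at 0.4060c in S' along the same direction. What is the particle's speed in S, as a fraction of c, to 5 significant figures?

Relativistic velocity addition: u = (u' + v)/(1 + u'v/c²)
= (0.4060 + 0.7206)/(1 + 0.4060×0.7206) = 1.1266/1.292564 = 0.87160

u ≈ 0.87160c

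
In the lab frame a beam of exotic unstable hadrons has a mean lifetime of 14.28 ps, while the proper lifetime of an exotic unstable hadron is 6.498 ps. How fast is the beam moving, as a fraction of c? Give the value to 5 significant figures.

β ≈ 0.89047

γ = Δt/τ₀ = 14.28/6.498 = 2.197599
β = √(1 − 1/γ²) = √(1 − 1/2.197599²) = 0.89047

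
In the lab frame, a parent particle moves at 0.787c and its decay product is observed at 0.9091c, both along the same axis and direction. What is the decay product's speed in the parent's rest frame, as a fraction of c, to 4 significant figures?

Inverse velocity addition: u' = (u − v)/(1 − uv/c²)
= (0.9091 − 0.787)/(1 − 0.9091×0.787) = 0.1221/0.284538 = 0.4291

u' ≈ 0.4291c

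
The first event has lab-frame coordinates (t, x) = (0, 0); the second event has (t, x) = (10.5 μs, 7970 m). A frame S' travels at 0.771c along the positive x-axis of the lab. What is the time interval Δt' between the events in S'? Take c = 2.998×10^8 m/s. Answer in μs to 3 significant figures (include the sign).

Δt' ≈ -15.7 μs

γ = 1/√(1 − 0.771²) = 1.5703
Δt' = γ(Δt − vΔx/c²) = 1.5703 × (10.5 μs − 0.771×7970 m / (2.998×10^8 m/s))
= 1.5703 × (-9.9966 μs) = -15.7 μs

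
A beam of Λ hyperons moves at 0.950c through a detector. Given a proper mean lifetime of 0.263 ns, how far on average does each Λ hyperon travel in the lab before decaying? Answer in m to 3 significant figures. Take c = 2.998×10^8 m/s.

γ = 1/√(1 − 0.950²) = 3.2026
Dilated lifetime: Δt = γτ₀ = 3.2026 × 0.263 ns = 0.84227 ns
d = vΔt = 0.950c × 0.84227 ns = 2.8481×10^8 m/s × 8.4227×10^-10 s = 0.240 m

d ≈ 0.240 m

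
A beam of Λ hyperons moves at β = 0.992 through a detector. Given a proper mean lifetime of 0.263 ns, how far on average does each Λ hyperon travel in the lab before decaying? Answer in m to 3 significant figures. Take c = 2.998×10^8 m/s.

d ≈ 0.620 m

γ = 1/√(1 − 0.992²) = 7.9216
Dilated lifetime: Δt = γτ₀ = 7.9216 × 0.263 ns = 2.0834 ns
d = vΔt = 0.992c × 2.0834 ns = 2.9740×10^8 m/s × 2.0834×10^-9 s = 0.620 m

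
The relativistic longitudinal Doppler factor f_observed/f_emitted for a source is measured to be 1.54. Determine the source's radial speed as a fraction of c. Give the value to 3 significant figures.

β ≈ 0.407

f_obs/f_src = √((1+β)/(1−β)) = 1.54  ⇒  (1+β)/(1−β) = 2.3716
β = |1 − D²|/(1 + D²) = |1 − 2.3716|/(1 + 2.3716) = 0.407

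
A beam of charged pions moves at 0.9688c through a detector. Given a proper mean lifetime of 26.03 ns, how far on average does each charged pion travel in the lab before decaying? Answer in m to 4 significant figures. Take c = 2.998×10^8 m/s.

d ≈ 30.50 m

γ = 1/√(1 − 0.9688²) = 4.03480
Dilated lifetime: Δt = γτ₀ = 4.03480 × 26.03 ns = 105.026 ns
d = vΔt = 0.9688c × 105.026 ns = 2.90446×10^8 m/s × 1.05026×10^-7 s = 30.50 m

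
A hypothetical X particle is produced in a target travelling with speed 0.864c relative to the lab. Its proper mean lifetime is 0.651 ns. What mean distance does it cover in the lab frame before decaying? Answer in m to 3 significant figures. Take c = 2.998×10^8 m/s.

γ = 1/√(1 − 0.864²) = 1.9861
Dilated lifetime: Δt = γτ₀ = 1.9861 × 0.651 ns = 1.2930 ns
d = vΔt = 0.864c × 1.2930 ns = 2.5903×10^8 m/s × 1.2930×10^-9 s = 0.335 m

d ≈ 0.335 m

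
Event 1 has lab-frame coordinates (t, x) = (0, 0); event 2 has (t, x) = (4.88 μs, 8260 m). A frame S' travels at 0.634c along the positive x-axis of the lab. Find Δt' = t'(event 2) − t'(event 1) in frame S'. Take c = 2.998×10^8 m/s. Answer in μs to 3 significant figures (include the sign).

Δt' ≈ -16.3 μs

γ = 1/√(1 − 0.634²) = 1.2931
Δt' = γ(Δt − vΔx/c²) = 1.2931 × (4.88 μs − 0.634×8260 m / (2.998×10^8 m/s))
= 1.2931 × (-12.588 μs) = -16.3 μs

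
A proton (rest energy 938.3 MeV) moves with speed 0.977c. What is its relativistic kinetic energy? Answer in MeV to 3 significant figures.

K ≈ 3460 MeV

γ = 1/√(1 − 0.977²) = 4.6896
K = (γ − 1)m₀c² = (4.6896 − 1) × 938.3 MeV = 3.6896 × 938.3 MeV = 3460 MeV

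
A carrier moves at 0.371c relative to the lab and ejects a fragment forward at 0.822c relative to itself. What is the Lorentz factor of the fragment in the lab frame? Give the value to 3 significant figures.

γ ≈ 2.47

u_lab = (0.822 + 0.371)/(1 + 0.822×0.371) = 1.193/1.30496 = 0.914203
γ = 1/√(1 − 0.914203²) = 2.47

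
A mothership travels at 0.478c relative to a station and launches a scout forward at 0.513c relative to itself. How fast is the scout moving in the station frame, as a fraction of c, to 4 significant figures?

u ≈ 0.7958c

Compose boost 2: (0.513 + 0.478)/(1 + 0.513×0.478) = 0.9910/1.24521 = 0.7958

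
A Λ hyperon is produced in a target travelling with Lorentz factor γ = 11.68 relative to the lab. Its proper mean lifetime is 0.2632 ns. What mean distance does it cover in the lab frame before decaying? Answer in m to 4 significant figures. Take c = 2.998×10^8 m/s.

d ≈ 0.9183 m

β = √(1 − 1/γ²) = √(1 − 1/11.68²) = 0.996328
Dilated lifetime: Δt = γτ₀ = 11.68 × 0.2632 ns = 3.07418 ns
d = vΔt = 0.996328c × 3.07418 ns = 2.98699×10^8 m/s × 3.07418×10^-9 s = 0.9183 m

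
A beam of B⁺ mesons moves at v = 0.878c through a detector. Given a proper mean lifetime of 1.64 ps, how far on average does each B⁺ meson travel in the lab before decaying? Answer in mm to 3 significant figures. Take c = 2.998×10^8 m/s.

d ≈ 0.902 mm

γ = 1/√(1 − 0.878²) = 2.0892
Dilated lifetime: Δt = γτ₀ = 2.0892 × 1.64 ps = 3.4262 ps
d = vΔt = 0.878c × 3.4262 ps = 2.6322×10^8 m/s × 3.4262×10^-12 s = 0.902 mm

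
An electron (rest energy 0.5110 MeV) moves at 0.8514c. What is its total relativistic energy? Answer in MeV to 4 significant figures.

E ≈ 0.9742 MeV

γ = 1/√(1 − 0.8514²) = 1.90652
E = γm₀c² = 1.90652 × 0.5110 MeV = 0.9742 MeV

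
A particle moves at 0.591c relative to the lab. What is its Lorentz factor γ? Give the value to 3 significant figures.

γ = 1/√(1 − β²) = 1/√(1 − 0.591²) = 1/√(0.65072) = 1.24

γ ≈ 1.24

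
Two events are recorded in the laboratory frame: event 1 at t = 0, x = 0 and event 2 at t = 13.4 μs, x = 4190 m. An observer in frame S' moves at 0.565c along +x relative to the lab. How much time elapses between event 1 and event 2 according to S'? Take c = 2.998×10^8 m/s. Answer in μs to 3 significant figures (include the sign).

Δt' ≈ 6.67 μs

γ = 1/√(1 − 0.565²) = 1.2120
Δt' = γ(Δt − vΔx/c²) = 1.2120 × (13.4 μs − 0.565×4190 m / (2.998×10^8 m/s))
= 1.2120 × (5.5036 μs) = 6.67 μs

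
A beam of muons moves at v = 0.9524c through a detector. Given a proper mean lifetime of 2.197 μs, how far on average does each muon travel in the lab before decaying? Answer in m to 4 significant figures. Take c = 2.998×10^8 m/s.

γ = 1/√(1 − 0.9524²) = 3.28029
Dilated lifetime: Δt = γτ₀ = 3.28029 × 2.197 μs = 7.20680 μs
d = vΔt = 0.9524c × 7.20680 μs = 2.85530×10^8 m/s × 7.20680×10^-6 s = 2058 m

d ≈ 2058 m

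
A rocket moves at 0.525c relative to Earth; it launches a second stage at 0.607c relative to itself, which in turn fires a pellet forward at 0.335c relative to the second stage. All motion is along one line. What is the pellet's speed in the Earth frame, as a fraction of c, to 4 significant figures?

u ≈ 0.9269c

Compose boost 2: (0.607 + 0.525)/(1 + 0.607×0.525) = 1.132/1.31868 = 0.858437
Compose boost 3: (0.335 + 0.858437)/(1 + 0.335×0.858437) = 1.19344/1.28758 = 0.9269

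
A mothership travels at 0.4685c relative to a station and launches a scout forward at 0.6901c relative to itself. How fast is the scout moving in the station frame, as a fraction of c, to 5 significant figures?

Compose boost 2: (0.6901 + 0.4685)/(1 + 0.6901×0.4685) = 1.1586/1.323312 = 0.87553

u ≈ 0.87553c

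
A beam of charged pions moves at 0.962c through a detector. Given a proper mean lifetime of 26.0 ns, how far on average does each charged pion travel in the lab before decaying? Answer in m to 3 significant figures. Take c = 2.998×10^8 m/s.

d ≈ 27.5 m

γ = 1/√(1 − 0.962²) = 3.6623
Dilated lifetime: Δt = γτ₀ = 3.6623 × 26.0 ns = 95.221 ns
d = vΔt = 0.962c × 95.221 ns = 2.8841×10^8 m/s × 9.5221×10^-8 s = 27.5 m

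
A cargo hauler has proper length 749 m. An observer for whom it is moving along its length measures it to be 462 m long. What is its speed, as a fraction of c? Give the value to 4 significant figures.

β ≈ 0.7871

γ = L₀/L = 749/462 = 1.62121
β = √(1 − 1/γ²) = 0.7871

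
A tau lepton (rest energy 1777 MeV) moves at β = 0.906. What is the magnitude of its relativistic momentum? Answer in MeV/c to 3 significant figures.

γ = 1/√(1 − 0.906²) = 2.3625
p = γβm₀c = 2.3625 × 0.906 × 1777 MeV/c = 3800 MeV/c

p ≈ 3800 MeV/c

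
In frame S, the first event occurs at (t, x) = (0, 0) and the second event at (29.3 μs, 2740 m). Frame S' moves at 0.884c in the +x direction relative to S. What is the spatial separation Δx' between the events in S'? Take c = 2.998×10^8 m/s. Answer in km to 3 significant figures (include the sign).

Δx' ≈ -10.7 km

γ = 1/√(1 − 0.884²) = 2.1391
Δx' = γ(Δx − vΔt) = 2.1391 × (2740 m − 0.884×(2.998×10^8 m/s)×29.3×10^-6 s)
= 2.1391 × (-5025.2 m) = -10.7 km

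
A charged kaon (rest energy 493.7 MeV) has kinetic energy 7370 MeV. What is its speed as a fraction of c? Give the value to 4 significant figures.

β ≈ 0.9980

γ = 1 + K/(m₀c²) = 1 + 7370/493.7 = 15.9281
β = √(1 − 1/γ²) = 0.9980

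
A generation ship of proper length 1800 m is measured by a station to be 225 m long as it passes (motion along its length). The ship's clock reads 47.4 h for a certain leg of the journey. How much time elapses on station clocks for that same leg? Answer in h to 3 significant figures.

Length contraction ⇒ γ = L₀/L = 1800/225 = 8.0000
Time dilation: Δt = γτ₀ = 8.0000 × 47.4 h = 379 h

Δt ≈ 379 h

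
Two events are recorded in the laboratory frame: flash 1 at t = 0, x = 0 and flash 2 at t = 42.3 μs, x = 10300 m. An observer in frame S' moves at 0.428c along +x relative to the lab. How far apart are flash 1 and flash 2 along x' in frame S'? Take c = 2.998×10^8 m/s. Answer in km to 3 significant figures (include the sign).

Δx' ≈ 5.39 km

γ = 1/√(1 − 0.428²) = 1.1065
Δx' = γ(Δx − vΔt) = 1.1065 × (10300 m − 0.428×(2.998×10^8 m/s)×42.3×10^-6 s)
= 1.1065 × (4872.3 m) = 5.39 km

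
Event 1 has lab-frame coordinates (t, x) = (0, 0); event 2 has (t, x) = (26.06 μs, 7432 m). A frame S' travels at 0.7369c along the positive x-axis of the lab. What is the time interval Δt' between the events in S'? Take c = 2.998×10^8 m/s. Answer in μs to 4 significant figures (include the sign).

γ = 1/√(1 − 0.7369²) = 1.47929
Δt' = γ(Δt − vΔx/c²) = 1.47929 × (26.06 μs − 0.7369×7432 m / (2.998×10^8 m/s))
= 1.47929 × (7.79235 μs) = 11.53 μs

Δt' ≈ 11.53 μs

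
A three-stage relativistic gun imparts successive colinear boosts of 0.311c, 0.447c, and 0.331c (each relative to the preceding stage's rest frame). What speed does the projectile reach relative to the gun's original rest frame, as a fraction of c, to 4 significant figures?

Compose boost 2: (0.447 + 0.311)/(1 + 0.447×0.311) = 0.7580/1.13902 = 0.665486
Compose boost 3: (0.331 + 0.665486)/(1 + 0.331×0.665486) = 0.996486/1.22028 = 0.8166

u ≈ 0.8166c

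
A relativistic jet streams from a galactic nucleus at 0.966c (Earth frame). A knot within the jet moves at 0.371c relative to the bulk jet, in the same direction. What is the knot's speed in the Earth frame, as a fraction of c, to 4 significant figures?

u ≈ 0.9843c

Relativistic velocity addition: u = (u' + v)/(1 + u'v/c²)
= (0.371 + 0.966)/(1 + 0.371×0.966) = 1.337/1.35839 = 0.9843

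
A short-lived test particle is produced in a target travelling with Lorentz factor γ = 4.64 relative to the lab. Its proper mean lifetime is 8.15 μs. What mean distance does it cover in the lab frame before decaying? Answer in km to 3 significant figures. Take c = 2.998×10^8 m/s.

d ≈ 11.1 km

β = √(1 − 1/γ²) = √(1 − 1/4.64²) = 0.97650
Dilated lifetime: Δt = γτ₀ = 4.64 × 8.15 μs = 37.816 μs
d = vΔt = 0.97650c × 37.816 μs = 2.9275×10^8 m/s × 3.7816×10^-5 s = 11.1 km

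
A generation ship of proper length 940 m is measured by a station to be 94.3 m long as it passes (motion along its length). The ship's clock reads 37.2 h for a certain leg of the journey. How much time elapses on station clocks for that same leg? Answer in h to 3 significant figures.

Δt ≈ 371 h

Length contraction ⇒ γ = L₀/L = 940/94.3 = 9.9682
Time dilation: Δt = γτ₀ = 9.9682 × 37.2 h = 371 h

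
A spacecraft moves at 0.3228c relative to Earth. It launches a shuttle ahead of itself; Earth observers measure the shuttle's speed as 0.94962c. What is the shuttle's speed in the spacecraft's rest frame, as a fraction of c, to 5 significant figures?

u' ≈ 0.90390c

Inverse velocity addition: u' = (u − v)/(1 − uv/c²)
= (0.94962 − 0.3228)/(1 − 0.94962×0.3228) = 0.62682/0.6934627 = 0.90390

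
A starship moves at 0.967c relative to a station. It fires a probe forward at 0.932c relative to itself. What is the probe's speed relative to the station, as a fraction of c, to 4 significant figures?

u ≈ 0.9988c

Relativistic velocity addition: u = (u' + v)/(1 + u'v/c²)
= (0.932 + 0.967)/(1 + 0.932×0.967) = 1.899/1.90124 = 0.9988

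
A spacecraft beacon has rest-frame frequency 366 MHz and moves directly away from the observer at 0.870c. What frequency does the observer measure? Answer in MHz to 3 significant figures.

f_obs ≈ 96.5 MHz

Relativistic Doppler: f_obs = f_src √((1−β)/(1+β))
= 366 × √(0.13000/1.8700) = 366 × 0.26366 = 96.5 MHz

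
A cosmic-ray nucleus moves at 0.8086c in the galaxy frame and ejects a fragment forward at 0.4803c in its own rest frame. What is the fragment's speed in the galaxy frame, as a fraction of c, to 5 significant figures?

Compose boost 2: (0.4803 + 0.8086)/(1 + 0.4803×0.8086) = 1.2889/1.388371 = 0.92835

u ≈ 0.92835c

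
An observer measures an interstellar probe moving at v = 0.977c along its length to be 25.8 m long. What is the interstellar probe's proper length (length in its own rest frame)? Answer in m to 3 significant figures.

L₀ ≈ 121 m

γ = 1/√(1 − 0.977²) = 4.6896
L₀ = γL = 4.6896 × 25.8 = 121 m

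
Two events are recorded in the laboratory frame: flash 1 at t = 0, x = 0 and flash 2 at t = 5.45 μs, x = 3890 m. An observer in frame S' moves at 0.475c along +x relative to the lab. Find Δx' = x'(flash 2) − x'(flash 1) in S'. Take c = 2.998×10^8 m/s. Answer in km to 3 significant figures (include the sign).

Δx' ≈ 3.54 km

γ = 1/√(1 − 0.475²) = 1.1364
Δx' = γ(Δx − vΔt) = 1.1364 × (3890 m − 0.475×(2.998×10^8 m/s)×5.45×10^-6 s)
= 1.1364 × (3113.9 m) = 3.54 km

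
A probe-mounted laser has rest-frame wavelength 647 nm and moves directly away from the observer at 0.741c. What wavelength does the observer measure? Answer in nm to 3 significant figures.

Relativistic Doppler: λ_obs = λ_src √((1+β)/(1−β))
= 647 × √(1.7410/0.25900) = 647 × 2.5927 = 1680 nm

λ_obs ≈ 1680 nm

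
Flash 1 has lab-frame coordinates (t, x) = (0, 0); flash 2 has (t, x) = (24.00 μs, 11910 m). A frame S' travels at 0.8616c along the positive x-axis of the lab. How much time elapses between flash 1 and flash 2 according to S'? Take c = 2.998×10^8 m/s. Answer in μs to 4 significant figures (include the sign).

γ = 1/√(1 − 0.8616²) = 1.97010
Δt' = γ(Δt − vΔx/c²) = 1.97010 × (24.00 μs − 0.8616×11910 m / (2.998×10^8 m/s))
= 1.97010 × (-10.2283 μs) = -20.15 μs

Δt' ≈ -20.15 μs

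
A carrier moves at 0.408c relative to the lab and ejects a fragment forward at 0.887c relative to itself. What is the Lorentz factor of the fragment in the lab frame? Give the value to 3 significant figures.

γ ≈ 3.23

u_lab = (0.887 + 0.408)/(1 + 0.887×0.408) = 1.295/1.36190 = 0.950880
γ = 1/√(1 − 0.950880²) = 3.23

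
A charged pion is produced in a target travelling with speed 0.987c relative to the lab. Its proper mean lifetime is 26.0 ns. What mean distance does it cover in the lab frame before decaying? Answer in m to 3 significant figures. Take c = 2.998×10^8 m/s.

d ≈ 47.9 m

γ = 1/√(1 − 0.987²) = 6.2220
Dilated lifetime: Δt = γτ₀ = 6.2220 × 26.0 ns = 161.77 ns
d = vΔt = 0.987c × 161.77 ns = 2.9590×10^8 m/s × 1.6177×10^-7 s = 47.9 m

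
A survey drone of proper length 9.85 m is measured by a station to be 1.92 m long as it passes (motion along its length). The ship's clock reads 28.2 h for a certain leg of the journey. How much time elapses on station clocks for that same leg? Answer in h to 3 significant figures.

Length contraction ⇒ γ = L₀/L = 9.85/1.92 = 5.1302
Time dilation: Δt = γτ₀ = 5.1302 × 28.2 h = 145 h

Δt ≈ 145 h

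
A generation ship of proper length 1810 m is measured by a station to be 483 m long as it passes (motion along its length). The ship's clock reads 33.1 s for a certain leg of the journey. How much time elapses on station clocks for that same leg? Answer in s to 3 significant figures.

Δt ≈ 124 s

Length contraction ⇒ γ = L₀/L = 1810/483 = 3.7474
Time dilation: Δt = γτ₀ = 3.7474 × 33.1 s = 124 s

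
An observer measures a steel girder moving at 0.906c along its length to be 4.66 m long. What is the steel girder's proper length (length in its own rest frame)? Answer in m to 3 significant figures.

γ = 1/√(1 − 0.906²) = 2.3625
L₀ = γL = 2.3625 × 4.66 = 11.0 m

L₀ ≈ 11.0 m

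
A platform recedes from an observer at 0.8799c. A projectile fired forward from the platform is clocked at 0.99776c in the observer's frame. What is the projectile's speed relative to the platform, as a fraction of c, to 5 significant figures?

Inverse velocity addition: u' = (u − v)/(1 − uv/c²)
= (0.99776 − 0.8799)/(1 − 0.99776×0.8799) = 0.11786/0.1220710 = 0.96550

u' ≈ 0.96550c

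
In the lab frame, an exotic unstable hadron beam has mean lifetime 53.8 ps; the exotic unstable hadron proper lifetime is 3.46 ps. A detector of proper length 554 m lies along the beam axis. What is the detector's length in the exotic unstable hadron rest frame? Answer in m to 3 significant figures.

Time dilation ⇒ γ = Δt/τ₀ = 53.8/3.46 = 15.549
Length contraction: L = L₀/γ = 554/15.549 = 35.6 m

L ≈ 35.6 m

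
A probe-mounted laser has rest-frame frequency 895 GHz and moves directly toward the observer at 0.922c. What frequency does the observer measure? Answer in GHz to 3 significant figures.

Relativistic Doppler: f_obs = f_src √((1+β)/(1−β))
= 895 × √(1.9220/0.078000) = 895 × 4.9640 = 4440 GHz

f_obs ≈ 4440 GHz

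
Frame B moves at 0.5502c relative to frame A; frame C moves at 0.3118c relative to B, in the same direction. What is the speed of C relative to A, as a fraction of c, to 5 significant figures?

Compose boost 2: (0.3118 + 0.5502)/(1 + 0.3118×0.5502) = 0.86200/1.171552 = 0.73578

u ≈ 0.73578c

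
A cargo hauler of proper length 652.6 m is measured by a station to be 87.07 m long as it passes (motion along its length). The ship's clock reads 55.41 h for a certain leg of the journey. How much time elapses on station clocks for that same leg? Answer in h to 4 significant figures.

Δt ≈ 415.3 h

Length contraction ⇒ γ = L₀/L = 652.6/87.07 = 7.49512
Time dilation: Δt = γτ₀ = 7.49512 × 55.41 h = 415.3 h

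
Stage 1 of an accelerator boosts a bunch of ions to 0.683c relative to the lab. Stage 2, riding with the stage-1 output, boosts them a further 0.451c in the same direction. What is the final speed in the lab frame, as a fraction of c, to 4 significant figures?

Compose boost 2: (0.451 + 0.683)/(1 + 0.451×0.683) = 1.134/1.30803 = 0.8670

u ≈ 0.8670c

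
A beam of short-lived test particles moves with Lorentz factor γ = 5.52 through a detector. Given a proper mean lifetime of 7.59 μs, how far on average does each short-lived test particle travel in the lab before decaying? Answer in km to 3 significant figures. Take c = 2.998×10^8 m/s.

β = √(1 − 1/γ²) = √(1 − 1/5.52²) = 0.98345
Dilated lifetime: Δt = γτ₀ = 5.52 × 7.59 μs = 41.897 μs
d = vΔt = 0.98345c × 41.897 μs = 2.9484×10^8 m/s × 4.1897×10^-5 s = 12.4 km

d ≈ 12.4 km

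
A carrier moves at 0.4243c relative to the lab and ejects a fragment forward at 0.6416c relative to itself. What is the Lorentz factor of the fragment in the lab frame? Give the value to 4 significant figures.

γ ≈ 1.832

u_lab = (0.6416 + 0.4243)/(1 + 0.6416×0.4243) = 1.0659/1.272231 = 0.8378196
γ = 1/√(1 − 0.8378196²) = 1.832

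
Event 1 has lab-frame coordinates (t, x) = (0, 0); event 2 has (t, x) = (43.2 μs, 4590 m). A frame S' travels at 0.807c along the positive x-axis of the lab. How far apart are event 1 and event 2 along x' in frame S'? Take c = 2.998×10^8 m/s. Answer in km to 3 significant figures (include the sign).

γ = 1/√(1 − 0.807²) = 1.6933
Δx' = γ(Δx − vΔt) = 1.6933 × (4590 m − 0.807×(2.998×10^8 m/s)×43.2×10^-6 s)
= 1.6933 × (-5861.7 m) = -9.93 km

Δx' ≈ -9.93 km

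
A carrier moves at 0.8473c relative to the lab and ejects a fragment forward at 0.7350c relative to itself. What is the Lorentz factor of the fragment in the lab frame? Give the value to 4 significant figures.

γ ≈ 4.506

u_lab = (0.7350 + 0.8473)/(1 + 0.7350×0.8473) = 1.5823/1.622766 = 0.9750639
γ = 1/√(1 − 0.9750639²) = 4.506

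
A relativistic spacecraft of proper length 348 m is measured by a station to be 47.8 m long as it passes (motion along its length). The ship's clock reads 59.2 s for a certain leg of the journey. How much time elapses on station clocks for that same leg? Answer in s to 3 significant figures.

Length contraction ⇒ γ = L₀/L = 348/47.8 = 7.2803
Time dilation: Δt = γτ₀ = 7.2803 × 59.2 s = 431 s

Δt ≈ 431 s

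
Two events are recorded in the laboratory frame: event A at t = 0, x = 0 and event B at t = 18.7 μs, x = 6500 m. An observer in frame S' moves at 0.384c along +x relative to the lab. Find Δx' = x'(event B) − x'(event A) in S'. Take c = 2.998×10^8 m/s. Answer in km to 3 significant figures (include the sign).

Δx' ≈ 4.71 km

γ = 1/√(1 − 0.384²) = 1.0830
Δx' = γ(Δx − vΔt) = 1.0830 × (6500 m − 0.384×(2.998×10^8 m/s)×18.7×10^-6 s)
= 1.0830 × (4347.2 m) = 4.71 km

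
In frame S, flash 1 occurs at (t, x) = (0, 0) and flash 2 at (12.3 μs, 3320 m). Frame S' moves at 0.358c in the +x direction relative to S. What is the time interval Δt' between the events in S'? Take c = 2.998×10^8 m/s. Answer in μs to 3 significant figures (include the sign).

γ = 1/√(1 − 0.358²) = 1.0710
Δt' = γ(Δt − vΔx/c²) = 1.0710 × (12.3 μs − 0.358×3320 m / (2.998×10^8 m/s))
= 1.0710 × (8.3355 μs) = 8.93 μs

Δt' ≈ 8.93 μs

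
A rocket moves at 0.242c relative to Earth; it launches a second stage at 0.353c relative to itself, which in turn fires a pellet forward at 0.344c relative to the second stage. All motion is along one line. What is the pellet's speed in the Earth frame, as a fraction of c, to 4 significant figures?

Compose boost 2: (0.353 + 0.242)/(1 + 0.353×0.242) = 0.5950/1.08543 = 0.548172
Compose boost 3: (0.344 + 0.548172)/(1 + 0.344×0.548172) = 0.892172/1.18857 = 0.7506

u ≈ 0.7506c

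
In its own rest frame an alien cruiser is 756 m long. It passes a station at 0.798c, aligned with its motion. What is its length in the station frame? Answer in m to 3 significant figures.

L ≈ 456 m

γ = 1/√(1 − 0.798²) = 1.6593
Length contraction: L = L₀/γ = 756/1.6593 = 456 m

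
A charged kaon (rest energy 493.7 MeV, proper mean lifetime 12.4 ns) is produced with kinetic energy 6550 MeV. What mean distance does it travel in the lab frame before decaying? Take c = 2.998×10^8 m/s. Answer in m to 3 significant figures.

γ = 1 + K/(m₀c²) = 1 + 6550/493.7 = 14.267
β = √(1 − 1/γ²) = 0.99754
Dilated lifetime: γτ₀ = 14.267 × 12.4 ns = 176.91 ns
d = βc·γτ₀ = 0.99754 × (2.998×10^8 m/s) × 1.7691×10^-7 s = 52.9 m

d ≈ 52.9 m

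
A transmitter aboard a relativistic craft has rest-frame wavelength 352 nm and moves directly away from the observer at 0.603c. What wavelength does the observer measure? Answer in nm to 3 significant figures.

λ_obs ≈ 707 nm

Relativistic Doppler: λ_obs = λ_src √((1+β)/(1−β))
= 352 × √(1.6030/0.39700) = 352 × 2.0094 = 707 nm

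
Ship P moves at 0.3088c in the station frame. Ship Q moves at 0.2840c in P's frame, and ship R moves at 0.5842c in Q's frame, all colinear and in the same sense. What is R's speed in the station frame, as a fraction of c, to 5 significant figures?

u ≈ 0.85650c

Compose boost 2: (0.2840 + 0.3088)/(1 + 0.2840×0.3088) = 0.59280/1.087699 = 0.5450036
Compose boost 3: (0.5842 + 0.5450036)/(1 + 0.5842×0.5450036) = 1.129204/1.318391 = 0.85650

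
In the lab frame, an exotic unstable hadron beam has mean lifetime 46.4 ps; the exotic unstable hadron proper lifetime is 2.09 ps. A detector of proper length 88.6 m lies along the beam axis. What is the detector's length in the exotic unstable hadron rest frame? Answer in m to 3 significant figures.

Time dilation ⇒ γ = Δt/τ₀ = 46.4/2.09 = 22.201
Length contraction: L = L₀/γ = 88.6/22.201 = 3.99 m

L ≈ 3.99 m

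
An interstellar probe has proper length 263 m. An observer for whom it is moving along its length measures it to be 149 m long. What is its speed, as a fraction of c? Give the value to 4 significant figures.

γ = L₀/L = 263/149 = 1.76510
β = √(1 − 1/γ²) = 0.8240

β ≈ 0.8240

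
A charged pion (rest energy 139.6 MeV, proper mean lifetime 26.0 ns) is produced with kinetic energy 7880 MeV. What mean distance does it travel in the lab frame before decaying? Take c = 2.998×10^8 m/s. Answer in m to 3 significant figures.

γ = 1 + K/(m₀c²) = 1 + 7880/139.6 = 57.447
β = √(1 − 1/γ²) = 0.99985
Dilated lifetime: γτ₀ = 57.447 × 26.0 ns = 1493.6 ns
d = βc·γτ₀ = 0.99985 × (2.998×10^8 m/s) × 1.4936×10^-6 s = 448 m

d ≈ 448 m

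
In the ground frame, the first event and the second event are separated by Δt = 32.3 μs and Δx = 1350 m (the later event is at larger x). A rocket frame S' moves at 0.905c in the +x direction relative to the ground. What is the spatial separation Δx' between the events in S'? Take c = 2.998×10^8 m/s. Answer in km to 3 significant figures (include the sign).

γ = 1/√(1 − 0.905²) = 2.3507
Δx' = γ(Δx − vΔt) = 2.3507 × (1350 m − 0.905×(2.998×10^8 m/s)×32.3×10^-6 s)
= 2.3507 × (-7413.6 m) = -17.4 km

Δx' ≈ -17.4 km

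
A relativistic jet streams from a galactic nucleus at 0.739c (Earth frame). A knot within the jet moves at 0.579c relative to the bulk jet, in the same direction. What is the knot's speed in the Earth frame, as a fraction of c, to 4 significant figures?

u ≈ 0.9230c

Relativistic velocity addition: u = (u' + v)/(1 + u'v/c²)
= (0.579 + 0.739)/(1 + 0.579×0.739) = 1.318/1.42788 = 0.9230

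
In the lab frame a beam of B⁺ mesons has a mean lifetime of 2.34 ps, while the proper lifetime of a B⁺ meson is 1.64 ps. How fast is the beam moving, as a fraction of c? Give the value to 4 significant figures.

γ = Δt/τ₀ = 2.34/1.64 = 1.42683
β = √(1 − 1/γ²) = √(1 − 1/1.42683²) = 0.7133

β ≈ 0.7133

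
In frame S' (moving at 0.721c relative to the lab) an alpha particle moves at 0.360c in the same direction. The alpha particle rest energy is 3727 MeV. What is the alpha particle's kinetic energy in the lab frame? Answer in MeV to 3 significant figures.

u_lab = (0.360 + 0.721)/(1 + 0.360×0.721) = 0.858236
γ = 1/√(1 − 0.858236²) = 1.9483
K = (γ − 1)m₀c² = (1.9483 − 1) × 3727 = 0.94835 × 3727 = 3530 MeV

K ≈ 3530 MeV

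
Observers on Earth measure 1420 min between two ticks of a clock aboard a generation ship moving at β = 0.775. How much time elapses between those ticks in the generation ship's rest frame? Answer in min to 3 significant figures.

γ = 1/√(1 − 0.775²) = 1.5824
Proper time: τ₀ = Δt/γ = 1420/1.5824 = 897 min

τ₀ ≈ 897 min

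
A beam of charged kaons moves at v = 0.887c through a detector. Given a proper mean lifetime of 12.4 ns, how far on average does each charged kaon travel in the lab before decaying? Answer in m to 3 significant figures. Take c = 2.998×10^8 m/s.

d ≈ 7.14 m

γ = 1/√(1 − 0.887²) = 2.1656
Dilated lifetime: Δt = γτ₀ = 2.1656 × 12.4 ns = 26.853 ns
d = vΔt = 0.887c × 26.853 ns = 2.6592×10^8 m/s × 2.6853×10^-8 s = 7.14 m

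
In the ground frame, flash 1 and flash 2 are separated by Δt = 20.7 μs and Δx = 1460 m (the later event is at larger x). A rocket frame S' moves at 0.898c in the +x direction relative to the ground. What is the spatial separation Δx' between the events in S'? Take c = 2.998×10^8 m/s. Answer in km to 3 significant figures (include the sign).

Δx' ≈ -9.35 km

γ = 1/√(1 − 0.898²) = 2.2728
Δx' = γ(Δx − vΔt) = 2.2728 × (1460 m − 0.898×(2.998×10^8 m/s)×20.7×10^-6 s)
= 2.2728 × (-4112.9 m) = -9.35 km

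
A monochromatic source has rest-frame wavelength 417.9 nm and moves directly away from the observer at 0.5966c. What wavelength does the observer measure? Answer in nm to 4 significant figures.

Relativistic Doppler: λ_obs = λ_src √((1+β)/(1−β))
= 417.9 × √(1.59660/0.403400) = 417.9 × 1.98944 = 831.4 nm

λ_obs ≈ 831.4 nm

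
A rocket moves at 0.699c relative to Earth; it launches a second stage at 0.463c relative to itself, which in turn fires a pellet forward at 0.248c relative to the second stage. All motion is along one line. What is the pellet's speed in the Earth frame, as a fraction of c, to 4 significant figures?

Compose boost 2: (0.463 + 0.699)/(1 + 0.463×0.699) = 1.162/1.32364 = 0.877884
Compose boost 3: (0.248 + 0.877884)/(1 + 0.248×0.877884) = 1.12588/1.21772 = 0.9246

u ≈ 0.9246c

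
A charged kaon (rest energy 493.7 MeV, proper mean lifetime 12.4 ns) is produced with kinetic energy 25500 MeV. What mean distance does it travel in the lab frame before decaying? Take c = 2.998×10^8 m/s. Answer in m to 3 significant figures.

d ≈ 196 m

γ = 1 + K/(m₀c²) = 1 + 25500/493.7 = 52.651
β = √(1 − 1/γ²) = 0.99982
Dilated lifetime: γτ₀ = 52.651 × 12.4 ns = 652.87 ns
d = βc·γτ₀ = 0.99982 × (2.998×10^8 m/s) × 6.5287×10^-7 s = 196 m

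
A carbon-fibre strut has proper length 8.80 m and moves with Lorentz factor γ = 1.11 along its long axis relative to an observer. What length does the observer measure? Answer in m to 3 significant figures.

L ≈ 7.93 m

γ = 1.11 (given)
Length contraction: L = L₀/γ = 8.80/1.11 = 7.93 m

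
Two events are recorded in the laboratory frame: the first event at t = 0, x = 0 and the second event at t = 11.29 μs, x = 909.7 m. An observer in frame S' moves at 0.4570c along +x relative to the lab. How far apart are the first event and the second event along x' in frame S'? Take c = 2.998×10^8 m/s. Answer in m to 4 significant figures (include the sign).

Δx' ≈ -716.3 m

γ = 1/√(1 − 0.4570²) = 1.12427
Δx' = γ(Δx − vΔt) = 1.12427 × (909.7 m − 0.4570×(2.998×10^8 m/s)×11.29×10^-6 s)
= 1.12427 × (-637.127 m) = -716.3 m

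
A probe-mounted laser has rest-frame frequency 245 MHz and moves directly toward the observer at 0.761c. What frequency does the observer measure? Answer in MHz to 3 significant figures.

Relativistic Doppler: f_obs = f_src √((1+β)/(1−β))
= 245 × √(1.7610/0.23900) = 245 × 2.7144 = 665 MHz

f_obs ≈ 665 MHz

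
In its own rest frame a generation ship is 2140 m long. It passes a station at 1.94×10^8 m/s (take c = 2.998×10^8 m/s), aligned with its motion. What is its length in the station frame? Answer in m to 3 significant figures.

β = v/c = 1.94×10^8 / 2.998×10^8 = 0.64710
γ = 1/√(1 − 0.64710²) = 1.3116
Length contraction: L = L₀/γ = 2140/1.3116 = 1630 m

L ≈ 1630 m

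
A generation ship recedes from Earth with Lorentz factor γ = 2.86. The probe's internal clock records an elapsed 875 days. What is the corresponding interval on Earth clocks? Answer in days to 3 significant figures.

Δt ≈ 2500 days

γ = 2.86 (given)
Time dilation: Δt = γτ₀ = 2.86 × 875 days = 2500 days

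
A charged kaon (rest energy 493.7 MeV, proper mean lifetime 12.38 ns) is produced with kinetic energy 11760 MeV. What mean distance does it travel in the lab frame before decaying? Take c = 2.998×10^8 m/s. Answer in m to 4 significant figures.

γ = 1 + K/(m₀c²) = 1 + 11760/493.7 = 24.8201
β = √(1 − 1/γ²) = 0.999188
Dilated lifetime: γτ₀ = 24.8201 × 12.38 ns = 307.273 ns
d = βc·γτ₀ = 0.999188 × (2.998×10^8 m/s) × 3.07273×10^-7 s = 92.05 m

d ≈ 92.05 m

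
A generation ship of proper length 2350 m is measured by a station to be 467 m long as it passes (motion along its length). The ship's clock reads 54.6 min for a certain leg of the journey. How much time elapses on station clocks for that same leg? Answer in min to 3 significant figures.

Length contraction ⇒ γ = L₀/L = 2350/467 = 5.0321
Time dilation: Δt = γτ₀ = 5.0321 × 54.6 min = 275 min

Δt ≈ 275 min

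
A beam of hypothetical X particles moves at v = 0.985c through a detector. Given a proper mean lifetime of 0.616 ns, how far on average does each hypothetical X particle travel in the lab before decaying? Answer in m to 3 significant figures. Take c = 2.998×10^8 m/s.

d ≈ 1.05 m

γ = 1/√(1 − 0.985²) = 5.7953
Dilated lifetime: Δt = γτ₀ = 5.7953 × 0.616 ns = 3.5699 ns
d = vΔt = 0.985c × 3.5699 ns = 2.9530×10^8 m/s × 3.5699×10^-9 s = 1.05 m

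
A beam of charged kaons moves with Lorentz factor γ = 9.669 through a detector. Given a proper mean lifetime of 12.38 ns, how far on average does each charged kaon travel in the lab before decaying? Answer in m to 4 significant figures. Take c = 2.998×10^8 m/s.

β = √(1 − 1/γ²) = √(1 − 1/9.669²) = 0.994637
Dilated lifetime: Δt = γτ₀ = 9.669 × 12.38 ns = 119.702 ns
d = vΔt = 0.994637c × 119.702 ns = 2.98192×10^8 m/s × 1.19702×10^-7 s = 35.69 m

d ≈ 35.69 m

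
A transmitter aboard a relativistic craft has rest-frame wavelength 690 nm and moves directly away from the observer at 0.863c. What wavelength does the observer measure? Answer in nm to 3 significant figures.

Relativistic Doppler: λ_obs = λ_src √((1+β)/(1−β))
= 690 × √(1.8630/0.13700) = 690 × 3.6876 = 2540 nm

λ_obs ≈ 2540 nm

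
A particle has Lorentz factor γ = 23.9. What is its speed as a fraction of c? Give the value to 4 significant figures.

β ≈ 0.9991

β = √(1 − 1/γ²) = √(1 − 1/23.9²) = √(0.998249) = 0.9991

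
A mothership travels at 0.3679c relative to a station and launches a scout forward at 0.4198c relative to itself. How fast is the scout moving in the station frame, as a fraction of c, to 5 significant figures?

Compose boost 2: (0.4198 + 0.3679)/(1 + 0.4198×0.3679) = 0.78770/1.154444 = 0.68232

u ≈ 0.68232c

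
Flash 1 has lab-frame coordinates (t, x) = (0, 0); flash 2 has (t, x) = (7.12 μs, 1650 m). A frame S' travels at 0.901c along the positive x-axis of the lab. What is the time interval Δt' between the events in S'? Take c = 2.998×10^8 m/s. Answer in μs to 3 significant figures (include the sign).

Δt' ≈ 4.98 μs

γ = 1/√(1 − 0.901²) = 2.3051
Δt' = γ(Δt − vΔx/c²) = 2.3051 × (7.12 μs − 0.901×1650 m / (2.998×10^8 m/s))
= 2.3051 × (2.1612 μs) = 4.98 μs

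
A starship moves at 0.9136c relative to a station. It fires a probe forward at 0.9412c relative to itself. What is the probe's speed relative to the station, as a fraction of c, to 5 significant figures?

u ≈ 0.99727c

Relativistic velocity addition: u = (u' + v)/(1 + u'v/c²)
= (0.9412 + 0.9136)/(1 + 0.9412×0.9136) = 1.8548/1.859880 = 0.99727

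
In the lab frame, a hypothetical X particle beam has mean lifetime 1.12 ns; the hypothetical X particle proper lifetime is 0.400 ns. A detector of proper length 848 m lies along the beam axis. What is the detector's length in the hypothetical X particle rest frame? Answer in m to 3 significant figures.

Time dilation ⇒ γ = Δt/τ₀ = 1.12/0.400 = 2.8000
Length contraction: L = L₀/γ = 848/2.8000 = 303 m

L ≈ 303 m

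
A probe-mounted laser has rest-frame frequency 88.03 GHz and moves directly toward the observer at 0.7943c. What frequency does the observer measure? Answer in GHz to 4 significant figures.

f_obs ≈ 260.0 GHz

Relativistic Doppler: f_obs = f_src √((1+β)/(1−β))
= 88.03 × √(1.79430/0.205700) = 88.03 × 2.95346 = 260.0 GHz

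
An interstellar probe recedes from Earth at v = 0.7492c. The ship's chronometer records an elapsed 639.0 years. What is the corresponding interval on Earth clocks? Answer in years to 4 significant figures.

Δt ≈ 964.8 years

γ = 1/√(1 − 0.7492²) = 1.50979
Time dilation: Δt = γτ₀ = 1.50979 × 639.0 years = 964.8 years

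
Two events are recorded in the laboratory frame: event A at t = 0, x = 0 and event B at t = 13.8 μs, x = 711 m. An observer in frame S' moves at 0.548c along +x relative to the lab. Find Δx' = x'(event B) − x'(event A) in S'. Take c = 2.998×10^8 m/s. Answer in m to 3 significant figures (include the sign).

γ = 1/√(1 − 0.548²) = 1.1955
Δx' = γ(Δx − vΔt) = 1.1955 × (711 m − 0.548×(2.998×10^8 m/s)×13.8×10^-6 s)
= 1.1955 × (-1556.2 m) = -1860 m

Δx' ≈ -1860 m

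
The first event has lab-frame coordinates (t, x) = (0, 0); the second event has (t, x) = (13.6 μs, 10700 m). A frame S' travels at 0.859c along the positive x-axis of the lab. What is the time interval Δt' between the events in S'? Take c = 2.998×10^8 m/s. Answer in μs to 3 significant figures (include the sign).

Δt' ≈ -33.3 μs

γ = 1/√(1 − 0.859²) = 1.9532
Δt' = γ(Δt − vΔx/c²) = 1.9532 × (13.6 μs − 0.859×10700 m / (2.998×10^8 m/s))
= 1.9532 × (-17.058 μs) = -33.3 μs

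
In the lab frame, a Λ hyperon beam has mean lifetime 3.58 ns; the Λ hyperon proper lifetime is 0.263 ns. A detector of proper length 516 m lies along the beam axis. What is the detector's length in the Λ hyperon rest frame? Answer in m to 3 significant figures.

L ≈ 37.9 m

Time dilation ⇒ γ = Δt/τ₀ = 3.58/0.263 = 13.612
Length contraction: L = L₀/γ = 516/13.612 = 37.9 m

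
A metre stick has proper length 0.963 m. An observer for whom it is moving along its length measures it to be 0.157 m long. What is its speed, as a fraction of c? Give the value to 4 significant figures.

γ = L₀/L = 0.963/0.157 = 6.13376
β = √(1 − 1/γ²) = 0.9866

β ≈ 0.9866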